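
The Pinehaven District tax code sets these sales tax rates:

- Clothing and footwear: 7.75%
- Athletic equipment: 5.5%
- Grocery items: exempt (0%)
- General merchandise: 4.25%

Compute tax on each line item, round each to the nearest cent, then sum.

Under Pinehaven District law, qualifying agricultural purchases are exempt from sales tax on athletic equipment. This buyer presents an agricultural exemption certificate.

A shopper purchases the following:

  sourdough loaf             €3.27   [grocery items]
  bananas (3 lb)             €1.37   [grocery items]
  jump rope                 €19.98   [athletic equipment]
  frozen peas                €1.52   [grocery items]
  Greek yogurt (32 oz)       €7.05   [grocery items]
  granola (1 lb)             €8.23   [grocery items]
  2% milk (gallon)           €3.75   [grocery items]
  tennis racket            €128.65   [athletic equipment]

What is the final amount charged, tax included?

Sourdough loaf €3.27: grocery items → 0% → €0.00
Bananas (3 lb) €1.37: grocery items → 0% → €0.00
Jump rope €19.98: athletic equipment, buyer-exempt → 0% → €0.00
Frozen peas €1.52: grocery items → 0% → €0.00
Greek yogurt (32 oz) €7.05: grocery items → 0% → €0.00
Granola (1 lb) €8.23: grocery items → 0% → €0.00
2% milk (gallon) €3.75: grocery items → 0% → €0.00
Tennis racket €128.65: athletic equipment, buyer-exempt → 0% → €0.00
Subtotal = €173.82; tax = €0.00; total due = €173.82

€173.82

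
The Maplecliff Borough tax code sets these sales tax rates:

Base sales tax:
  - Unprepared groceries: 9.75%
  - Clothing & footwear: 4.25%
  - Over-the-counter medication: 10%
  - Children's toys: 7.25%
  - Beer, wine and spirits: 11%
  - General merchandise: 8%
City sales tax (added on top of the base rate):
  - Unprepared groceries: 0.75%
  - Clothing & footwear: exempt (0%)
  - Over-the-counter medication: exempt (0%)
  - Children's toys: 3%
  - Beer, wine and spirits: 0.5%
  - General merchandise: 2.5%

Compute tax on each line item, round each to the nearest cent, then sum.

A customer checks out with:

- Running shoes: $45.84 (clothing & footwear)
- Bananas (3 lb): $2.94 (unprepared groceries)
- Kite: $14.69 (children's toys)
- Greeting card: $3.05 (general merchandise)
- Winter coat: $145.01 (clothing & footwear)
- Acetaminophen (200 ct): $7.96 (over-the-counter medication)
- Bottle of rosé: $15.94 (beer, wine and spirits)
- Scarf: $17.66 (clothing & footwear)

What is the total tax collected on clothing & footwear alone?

Running shoes $45.84: clothing & footwear → 4.25% + 0% city = 4.25% → $1.95
Winter coat $145.01: clothing & footwear → 4.25% + 0% city = 4.25% → $6.16
Scarf $17.66: clothing & footwear → 4.25% + 0% city = 4.25% → $0.75
Tax on clothing & footwear = $1.95 + $6.16 + $0.75 = $8.86

$8.86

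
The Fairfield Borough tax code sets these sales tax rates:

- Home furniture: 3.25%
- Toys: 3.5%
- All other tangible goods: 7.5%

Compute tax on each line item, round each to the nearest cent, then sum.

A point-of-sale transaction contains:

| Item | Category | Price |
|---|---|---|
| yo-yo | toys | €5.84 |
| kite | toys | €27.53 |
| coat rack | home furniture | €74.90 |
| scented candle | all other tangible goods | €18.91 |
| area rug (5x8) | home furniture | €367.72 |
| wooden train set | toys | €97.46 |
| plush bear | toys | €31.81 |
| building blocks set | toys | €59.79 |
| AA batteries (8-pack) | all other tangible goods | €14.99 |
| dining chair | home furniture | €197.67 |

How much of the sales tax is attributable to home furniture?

€20.80

Coat rack €74.90: home furniture → 3.25% → €2.43
Area rug (5x8) €367.72: home furniture → 3.25% → €11.95
Dining chair €197.67: home furniture → 3.25% → €6.42
Tax on home furniture = €2.43 + €11.95 + €6.42 = €20.80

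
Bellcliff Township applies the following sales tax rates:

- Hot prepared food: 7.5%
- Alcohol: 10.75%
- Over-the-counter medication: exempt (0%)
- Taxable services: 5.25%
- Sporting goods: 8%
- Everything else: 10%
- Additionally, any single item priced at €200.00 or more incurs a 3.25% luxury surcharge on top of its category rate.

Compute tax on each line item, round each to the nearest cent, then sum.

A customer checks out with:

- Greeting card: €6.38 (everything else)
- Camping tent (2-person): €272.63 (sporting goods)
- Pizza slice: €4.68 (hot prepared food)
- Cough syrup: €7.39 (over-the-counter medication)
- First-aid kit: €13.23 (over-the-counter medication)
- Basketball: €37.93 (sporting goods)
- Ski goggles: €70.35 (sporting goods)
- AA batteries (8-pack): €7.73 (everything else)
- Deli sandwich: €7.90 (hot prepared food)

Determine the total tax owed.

Greeting card €6.38: everything else → 10% → €0.64
Camping tent (2-person) €272.63: sporting goods → 8% + 3.25% surcharge = 11.25% → €30.67
Pizza slice €4.68: hot prepared food → 7.5% → €0.35
Cough syrup €7.39: over-the-counter medication → 0% → €0.00
First-aid kit €13.23: over-the-counter medication → 0% → €0.00
Basketball €37.93: sporting goods → 8% → €3.03
Ski goggles €70.35: sporting goods → 8% → €5.63
AA batteries (8-pack) €7.73: everything else → 10% → €0.77
Deli sandwich €7.90: hot prepared food → 7.5% → €0.59
Total tax = €0.64 + €30.67 + €0.35 + €3.03 + €5.63 + €0.77 + €0.59 = €41.68

€41.68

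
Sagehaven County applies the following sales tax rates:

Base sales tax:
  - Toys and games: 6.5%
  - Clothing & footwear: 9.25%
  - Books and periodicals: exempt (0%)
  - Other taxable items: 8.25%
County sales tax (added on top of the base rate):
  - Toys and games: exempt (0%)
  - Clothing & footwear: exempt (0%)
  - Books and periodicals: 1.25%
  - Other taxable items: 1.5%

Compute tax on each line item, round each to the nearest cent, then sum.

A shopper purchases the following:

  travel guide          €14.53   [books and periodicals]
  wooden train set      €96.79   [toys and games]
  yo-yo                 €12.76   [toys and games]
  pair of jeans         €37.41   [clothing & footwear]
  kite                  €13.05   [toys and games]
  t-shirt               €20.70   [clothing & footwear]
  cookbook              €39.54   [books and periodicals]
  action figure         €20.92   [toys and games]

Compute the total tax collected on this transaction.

Travel guide €14.53: books and periodicals → 0% + 1.25% county = 1.25% → €0.18
Wooden train set €96.79: toys and games → 6.5% + 0% county = 6.5% → €6.29
Yo-yo €12.76: toys and games → 6.5% + 0% county = 6.5% → €0.83
Pair of jeans €37.41: clothing & footwear → 9.25% + 0% county = 9.25% → €3.46
Kite €13.05: toys and games → 6.5% + 0% county = 6.5% → €0.85
T-shirt €20.70: clothing & footwear → 9.25% + 0% county = 9.25% → €1.91
Cookbook €39.54: books and periodicals → 0% + 1.25% county = 1.25% → €0.49
Action figure €20.92: toys and games → 6.5% + 0% county = 6.5% → €1.36
Total tax = €0.18 + €6.29 + €0.83 + €3.46 + €0.85 + €1.91 + €0.49 + €1.36 = €15.37

€15.37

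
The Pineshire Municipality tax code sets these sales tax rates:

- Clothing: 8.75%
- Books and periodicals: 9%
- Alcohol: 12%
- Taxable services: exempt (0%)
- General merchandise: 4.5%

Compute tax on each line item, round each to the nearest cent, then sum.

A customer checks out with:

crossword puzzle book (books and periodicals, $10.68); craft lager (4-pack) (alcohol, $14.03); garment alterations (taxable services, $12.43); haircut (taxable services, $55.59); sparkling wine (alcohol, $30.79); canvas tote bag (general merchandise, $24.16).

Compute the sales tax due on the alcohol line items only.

Craft lager (4-pack) $14.03: alcohol → 12% → $1.68
Sparkling wine $30.79: alcohol → 12% → $3.69
Tax on alcohol = $1.68 + $3.69 = $5.37

$5.37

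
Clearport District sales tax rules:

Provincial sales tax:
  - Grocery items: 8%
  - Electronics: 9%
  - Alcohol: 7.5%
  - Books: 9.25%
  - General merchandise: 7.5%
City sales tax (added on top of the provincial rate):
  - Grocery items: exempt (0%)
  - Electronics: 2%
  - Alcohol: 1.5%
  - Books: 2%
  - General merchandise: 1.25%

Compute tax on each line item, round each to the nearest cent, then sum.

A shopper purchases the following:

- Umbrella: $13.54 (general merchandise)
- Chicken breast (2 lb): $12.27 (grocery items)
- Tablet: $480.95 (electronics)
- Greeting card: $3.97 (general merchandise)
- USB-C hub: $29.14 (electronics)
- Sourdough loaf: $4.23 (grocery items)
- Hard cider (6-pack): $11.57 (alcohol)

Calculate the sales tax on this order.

Umbrella $13.54: general merchandise → 7.5% + 1.25% city = 8.75% → $1.18
Chicken breast (2 lb) $12.27: grocery items → 8% + 0% city = 8% → $0.98
Tablet $480.95: electronics → 9% + 2% city = 11% → $52.90
Greeting card $3.97: general merchandise → 7.5% + 1.25% city = 8.75% → $0.35
USB-C hub $29.14: electronics → 9% + 2% city = 11% → $3.21
Sourdough loaf $4.23: grocery items → 8% + 0% city = 8% → $0.34
Hard cider (6-pack) $11.57: alcohol → 7.5% + 1.5% city = 9% → $1.04
Total tax = $1.18 + $0.98 + $52.90 + $0.35 + $3.21 + $0.34 + $1.04 = $60.00

$60.00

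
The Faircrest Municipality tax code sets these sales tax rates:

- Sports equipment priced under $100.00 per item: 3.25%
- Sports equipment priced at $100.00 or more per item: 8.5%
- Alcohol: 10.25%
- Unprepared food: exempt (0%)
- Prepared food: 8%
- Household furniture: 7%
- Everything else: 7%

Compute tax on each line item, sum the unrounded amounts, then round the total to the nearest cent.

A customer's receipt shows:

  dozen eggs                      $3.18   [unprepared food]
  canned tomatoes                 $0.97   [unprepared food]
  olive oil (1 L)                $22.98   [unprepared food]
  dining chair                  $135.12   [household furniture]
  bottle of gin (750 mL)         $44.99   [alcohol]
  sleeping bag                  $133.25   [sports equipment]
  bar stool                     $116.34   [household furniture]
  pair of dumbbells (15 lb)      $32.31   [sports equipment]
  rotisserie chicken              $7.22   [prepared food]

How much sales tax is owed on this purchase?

$35.17

Dozen eggs $3.18: unprepared food → 0% → $0.00
Canned tomatoes $0.97: unprepared food → 0% → $0.00
Olive oil (1 L) $22.98: unprepared food → 0% → $0.00
Dining chair $135.12: household furniture → 7% → $9.4584
Bottle of gin (750 mL) $44.99: alcohol → 10.25% → $4.611475
Sleeping bag $133.25: sports equipment, $100.00 or more → 8.5% → $11.32625
Bar stool $116.34: household furniture → 7% → $8.1438
Pair of dumbbells (15 lb) $32.31: sports equipment, under $100.00 → 3.25% → $1.050075
Rotisserie chicken $7.22: prepared food → 8% → $0.5776
Unrounded tax sum = $35.1676 → $35.17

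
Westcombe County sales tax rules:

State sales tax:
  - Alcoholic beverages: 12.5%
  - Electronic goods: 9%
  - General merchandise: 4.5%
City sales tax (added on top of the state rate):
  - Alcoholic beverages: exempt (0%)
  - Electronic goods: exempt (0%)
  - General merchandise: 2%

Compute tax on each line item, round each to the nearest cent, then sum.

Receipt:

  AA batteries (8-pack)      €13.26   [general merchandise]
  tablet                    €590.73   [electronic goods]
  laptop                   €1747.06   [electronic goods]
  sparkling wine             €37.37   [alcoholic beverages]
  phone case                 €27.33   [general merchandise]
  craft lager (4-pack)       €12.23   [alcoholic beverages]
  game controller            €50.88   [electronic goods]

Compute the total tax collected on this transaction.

€223.83

AA batteries (8-pack) €13.26: general merchandise → 4.5% + 2% city = 6.5% → €0.86
Tablet €590.73: electronic goods → 9% + 0% city = 9% → €53.17
Laptop €1747.06: electronic goods → 9% + 0% city = 9% → €157.24
Sparkling wine €37.37: alcoholic beverages → 12.5% + 0% city = 12.5% → €4.67
Phone case €27.33: general merchandise → 4.5% + 2% city = 6.5% → €1.78
Craft lager (4-pack) €12.23: alcoholic beverages → 12.5% + 0% city = 12.5% → €1.53
Game controller €50.88: electronic goods → 9% + 0% city = 9% → €4.58
Total tax = €0.86 + €53.17 + €157.24 + €4.67 + €1.78 + €1.53 + €4.58 = €223.83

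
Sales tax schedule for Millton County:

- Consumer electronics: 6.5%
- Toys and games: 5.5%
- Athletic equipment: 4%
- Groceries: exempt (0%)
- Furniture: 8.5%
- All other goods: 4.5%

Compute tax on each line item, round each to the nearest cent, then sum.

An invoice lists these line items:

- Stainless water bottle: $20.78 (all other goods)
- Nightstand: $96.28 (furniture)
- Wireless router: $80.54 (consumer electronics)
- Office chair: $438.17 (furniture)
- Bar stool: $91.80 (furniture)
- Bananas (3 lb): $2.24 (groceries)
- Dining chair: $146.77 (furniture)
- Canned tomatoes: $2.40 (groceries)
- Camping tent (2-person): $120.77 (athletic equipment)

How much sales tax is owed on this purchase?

Stainless water bottle $20.78: all other goods → 4.5% → $0.94
Nightstand $96.28: furniture → 8.5% → $8.18
Wireless router $80.54: consumer electronics → 6.5% → $5.24
Office chair $438.17: furniture → 8.5% → $37.24
Bar stool $91.80: furniture → 8.5% → $7.80
Bananas (3 lb) $2.24: groceries → 0% → $0.00
Dining chair $146.77: furniture → 8.5% → $12.48
Canned tomatoes $2.40: groceries → 0% → $0.00
Camping tent (2-person) $120.77: athletic equipment → 4% → $4.83
Total tax = $0.94 + $8.18 + $5.24 + $37.24 + $7.80 + $12.48 + $4.83 = $76.71

$76.71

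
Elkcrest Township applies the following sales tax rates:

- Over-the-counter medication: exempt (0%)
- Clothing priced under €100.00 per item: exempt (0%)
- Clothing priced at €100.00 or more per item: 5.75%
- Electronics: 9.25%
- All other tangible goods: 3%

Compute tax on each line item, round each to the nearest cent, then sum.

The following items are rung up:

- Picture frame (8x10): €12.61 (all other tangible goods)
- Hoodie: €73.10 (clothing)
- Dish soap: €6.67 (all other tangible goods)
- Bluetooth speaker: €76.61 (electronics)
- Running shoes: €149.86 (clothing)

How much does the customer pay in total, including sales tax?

€335.14

Picture frame (8x10) €12.61: all other tangible goods → 3% → €0.38
Hoodie €73.10: clothing, under €100.00 → 0% → €0.00
Dish soap €6.67: all other tangible goods → 3% → €0.20
Bluetooth speaker €76.61: electronics → 9.25% → €7.09
Running shoes €149.86: clothing, €100.00 or more → 5.75% → €8.62
Subtotal = €318.85; tax = €16.29; total due = €335.14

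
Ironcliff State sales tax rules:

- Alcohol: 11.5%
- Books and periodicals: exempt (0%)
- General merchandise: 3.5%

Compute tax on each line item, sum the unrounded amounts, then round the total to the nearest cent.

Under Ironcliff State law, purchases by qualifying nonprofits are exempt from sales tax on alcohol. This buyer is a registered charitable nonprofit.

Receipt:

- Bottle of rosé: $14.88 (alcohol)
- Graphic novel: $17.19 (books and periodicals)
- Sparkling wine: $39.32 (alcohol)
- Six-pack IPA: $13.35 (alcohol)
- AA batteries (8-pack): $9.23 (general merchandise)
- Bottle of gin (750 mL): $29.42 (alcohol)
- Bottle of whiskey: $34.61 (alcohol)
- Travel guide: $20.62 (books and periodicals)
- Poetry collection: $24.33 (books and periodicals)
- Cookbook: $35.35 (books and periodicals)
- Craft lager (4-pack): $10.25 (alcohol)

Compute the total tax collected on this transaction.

Bottle of rosé $14.88: alcohol, buyer-exempt → 0% → $0.00
Graphic novel $17.19: books and periodicals → 0% → $0.00
Sparkling wine $39.32: alcohol, buyer-exempt → 0% → $0.00
Six-pack IPA $13.35: alcohol, buyer-exempt → 0% → $0.00
AA batteries (8-pack) $9.23: general merchandise → 3.5% → $0.32305
Bottle of gin (750 mL) $29.42: alcohol, buyer-exempt → 0% → $0.00
Bottle of whiskey $34.61: alcohol, buyer-exempt → 0% → $0.00
Travel guide $20.62: books and periodicals → 0% → $0.00
Poetry collection $24.33: books and periodicals → 0% → $0.00
Cookbook $35.35: books and periodicals → 0% → $0.00
Craft lager (4-pack) $10.25: alcohol, buyer-exempt → 0% → $0.00
Unrounded tax sum = $0.32305 → $0.32

$0.32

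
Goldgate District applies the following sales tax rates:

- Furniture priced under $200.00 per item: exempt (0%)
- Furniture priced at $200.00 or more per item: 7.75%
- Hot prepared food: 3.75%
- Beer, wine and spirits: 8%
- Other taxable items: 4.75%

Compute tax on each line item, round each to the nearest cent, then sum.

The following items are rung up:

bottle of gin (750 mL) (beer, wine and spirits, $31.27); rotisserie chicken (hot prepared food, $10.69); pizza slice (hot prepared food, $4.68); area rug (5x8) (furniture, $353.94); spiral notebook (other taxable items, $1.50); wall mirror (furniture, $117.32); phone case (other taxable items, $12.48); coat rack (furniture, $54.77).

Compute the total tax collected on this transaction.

Bottle of gin (750 mL) $31.27: beer, wine and spirits → 8% → $2.50
Rotisserie chicken $10.69: hot prepared food → 3.75% → $0.40
Pizza slice $4.68: hot prepared food → 3.75% → $0.18
Area rug (5x8) $353.94: furniture, $200.00 or more → 7.75% → $27.43
Spiral notebook $1.50: other taxable items → 4.75% → $0.07
Wall mirror $117.32: furniture, under $200.00 → 0% → $0.00
Phone case $12.48: other taxable items → 4.75% → $0.59
Coat rack $54.77: furniture, under $200.00 → 0% → $0.00
Total tax = $2.50 + $0.40 + $0.18 + $27.43 + $0.07 + $0.59 = $31.17

$31.17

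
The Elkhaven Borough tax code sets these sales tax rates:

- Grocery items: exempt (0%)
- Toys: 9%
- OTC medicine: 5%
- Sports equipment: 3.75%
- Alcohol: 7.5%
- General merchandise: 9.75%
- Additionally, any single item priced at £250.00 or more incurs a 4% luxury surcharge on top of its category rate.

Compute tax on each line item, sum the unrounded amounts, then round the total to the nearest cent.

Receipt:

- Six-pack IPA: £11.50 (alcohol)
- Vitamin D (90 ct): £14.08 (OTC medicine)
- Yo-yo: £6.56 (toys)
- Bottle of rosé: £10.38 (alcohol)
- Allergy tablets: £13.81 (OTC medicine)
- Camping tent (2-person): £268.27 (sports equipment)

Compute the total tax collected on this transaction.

£24.42

Six-pack IPA £11.50: alcohol → 7.5% → £0.8625
Vitamin D (90 ct) £14.08: OTC medicine → 5% → £0.704
Yo-yo £6.56: toys → 9% → £0.5904
Bottle of rosé £10.38: alcohol → 7.5% → £0.7785
Allergy tablets £13.81: OTC medicine → 5% → £0.6905
Camping tent (2-person) £268.27: sports equipment → 3.75% + 4% surcharge = 7.75% → £20.790925
Unrounded tax sum = £24.416825 → £24.42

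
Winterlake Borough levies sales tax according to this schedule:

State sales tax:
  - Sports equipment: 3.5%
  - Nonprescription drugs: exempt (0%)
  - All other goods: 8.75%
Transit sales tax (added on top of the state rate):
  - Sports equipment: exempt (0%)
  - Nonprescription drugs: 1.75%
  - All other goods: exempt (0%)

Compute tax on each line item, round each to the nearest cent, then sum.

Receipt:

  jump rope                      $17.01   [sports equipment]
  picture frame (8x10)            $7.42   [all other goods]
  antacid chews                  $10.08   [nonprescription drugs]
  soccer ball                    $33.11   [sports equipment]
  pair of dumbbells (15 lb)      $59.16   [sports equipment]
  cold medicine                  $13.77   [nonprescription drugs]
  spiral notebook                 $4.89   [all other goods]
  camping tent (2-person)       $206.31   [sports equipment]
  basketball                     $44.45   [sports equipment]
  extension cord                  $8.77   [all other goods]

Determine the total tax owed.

$14.88

Jump rope $17.01: sports equipment → 3.5% + 0% transit = 3.5% → $0.60
Picture frame (8x10) $7.42: all other goods → 8.75% + 0% transit = 8.75% → $0.65
Antacid chews $10.08: nonprescription drugs → 0% + 1.75% transit = 1.75% → $0.18
Soccer ball $33.11: sports equipment → 3.5% + 0% transit = 3.5% → $1.16
Pair of dumbbells (15 lb) $59.16: sports equipment → 3.5% + 0% transit = 3.5% → $2.07
Cold medicine $13.77: nonprescription drugs → 0% + 1.75% transit = 1.75% → $0.24
Spiral notebook $4.89: all other goods → 8.75% + 0% transit = 8.75% → $0.43
Camping tent (2-person) $206.31: sports equipment → 3.5% + 0% transit = 3.5% → $7.22
Basketball $44.45: sports equipment → 3.5% + 0% transit = 3.5% → $1.56
Extension cord $8.77: all other goods → 8.75% + 0% transit = 8.75% → $0.77
Total tax = $0.60 + $0.65 + $0.18 + $1.16 + $2.07 + $0.24 + $0.43 + $7.22 + $1.56 + $0.77 = $14.88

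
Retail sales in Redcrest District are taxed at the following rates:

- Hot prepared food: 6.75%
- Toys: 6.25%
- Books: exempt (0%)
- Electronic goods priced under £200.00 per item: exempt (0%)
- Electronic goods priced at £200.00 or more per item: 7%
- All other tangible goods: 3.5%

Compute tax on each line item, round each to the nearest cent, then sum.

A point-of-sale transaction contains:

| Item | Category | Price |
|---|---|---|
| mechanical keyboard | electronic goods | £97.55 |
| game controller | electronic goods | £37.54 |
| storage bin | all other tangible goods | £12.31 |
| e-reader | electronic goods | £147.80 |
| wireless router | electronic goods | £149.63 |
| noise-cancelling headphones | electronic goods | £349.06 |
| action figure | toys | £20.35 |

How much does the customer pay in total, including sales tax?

Mechanical keyboard £97.55: electronic goods, under £200.00 → 0% → £0.00
Game controller £37.54: electronic goods, under £200.00 → 0% → £0.00
Storage bin £12.31: all other tangible goods → 3.5% → £0.43
E-reader £147.80: electronic goods, under £200.00 → 0% → £0.00
Wireless router £149.63: electronic goods, under £200.00 → 0% → £0.00
Noise-cancelling headphones £349.06: electronic goods, £200.00 or more → 7% → £24.43
Action figure £20.35: toys → 6.25% → £1.27
Subtotal = £814.24; tax = £26.13; total due = £840.37

£840.37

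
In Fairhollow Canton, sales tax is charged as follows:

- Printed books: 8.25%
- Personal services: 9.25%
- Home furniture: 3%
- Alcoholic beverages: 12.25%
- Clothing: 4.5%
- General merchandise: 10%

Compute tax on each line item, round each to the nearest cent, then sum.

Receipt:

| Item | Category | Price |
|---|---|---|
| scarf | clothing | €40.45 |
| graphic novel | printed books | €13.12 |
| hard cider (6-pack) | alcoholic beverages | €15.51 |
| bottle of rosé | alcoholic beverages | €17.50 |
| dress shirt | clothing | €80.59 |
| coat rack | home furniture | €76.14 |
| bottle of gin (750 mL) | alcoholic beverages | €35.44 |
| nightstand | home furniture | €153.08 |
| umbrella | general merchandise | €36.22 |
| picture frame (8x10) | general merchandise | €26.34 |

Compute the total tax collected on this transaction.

€28.03

Scarf €40.45: clothing → 4.5% → €1.82
Graphic novel €13.12: printed books → 8.25% → €1.08
Hard cider (6-pack) €15.51: alcoholic beverages → 12.25% → €1.90
Bottle of rosé €17.50: alcoholic beverages → 12.25% → €2.14
Dress shirt €80.59: clothing → 4.5% → €3.63
Coat rack €76.14: home furniture → 3% → €2.28
Bottle of gin (750 mL) €35.44: alcoholic beverages → 12.25% → €4.34
Nightstand €153.08: home furniture → 3% → €4.59
Umbrella €36.22: general merchandise → 10% → €3.62
Picture frame (8x10) €26.34: general merchandise → 10% → €2.63
Total tax = €1.82 + €1.08 + €1.90 + €2.14 + €3.63 + €2.28 + €4.34 + €4.59 + €3.62 + €2.63 = €28.03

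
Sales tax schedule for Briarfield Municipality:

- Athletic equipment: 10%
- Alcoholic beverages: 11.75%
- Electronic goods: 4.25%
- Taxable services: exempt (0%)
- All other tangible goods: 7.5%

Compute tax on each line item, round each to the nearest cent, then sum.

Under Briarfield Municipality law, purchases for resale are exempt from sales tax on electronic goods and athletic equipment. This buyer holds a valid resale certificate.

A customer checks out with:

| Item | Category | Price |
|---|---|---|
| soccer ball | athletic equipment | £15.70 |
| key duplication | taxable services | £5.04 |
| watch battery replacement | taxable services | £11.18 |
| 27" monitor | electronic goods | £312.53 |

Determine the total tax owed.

Soccer ball £15.70: athletic equipment, buyer-exempt → 0% → £0.00
Key duplication £5.04: taxable services → 0% → £0.00
Watch battery replacement £11.18: taxable services → 0% → £0.00
27" monitor £312.53: electronic goods, buyer-exempt → 0% → £0.00
Total tax = £0.00

£0.00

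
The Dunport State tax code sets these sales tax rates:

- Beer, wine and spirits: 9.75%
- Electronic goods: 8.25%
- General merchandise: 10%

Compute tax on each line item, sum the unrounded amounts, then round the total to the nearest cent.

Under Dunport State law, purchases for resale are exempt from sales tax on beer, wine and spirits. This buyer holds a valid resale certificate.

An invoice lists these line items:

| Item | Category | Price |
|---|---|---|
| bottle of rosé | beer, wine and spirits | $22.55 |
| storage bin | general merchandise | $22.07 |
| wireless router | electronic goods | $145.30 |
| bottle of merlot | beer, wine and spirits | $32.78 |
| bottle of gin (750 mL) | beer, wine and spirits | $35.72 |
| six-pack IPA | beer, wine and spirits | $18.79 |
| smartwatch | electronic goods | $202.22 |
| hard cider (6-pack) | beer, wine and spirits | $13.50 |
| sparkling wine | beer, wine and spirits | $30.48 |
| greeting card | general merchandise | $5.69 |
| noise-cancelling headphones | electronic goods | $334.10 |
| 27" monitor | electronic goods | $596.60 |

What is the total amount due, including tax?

Bottle of rosé $22.55: beer, wine and spirits, buyer-exempt → 0% → $0.00
Storage bin $22.07: general merchandise → 10% → $2.207
Wireless router $145.30: electronic goods → 8.25% → $11.98725
Bottle of merlot $32.78: beer, wine and spirits, buyer-exempt → 0% → $0.00
Bottle of gin (750 mL) $35.72: beer, wine and spirits, buyer-exempt → 0% → $0.00
Six-pack IPA $18.79: beer, wine and spirits, buyer-exempt → 0% → $0.00
Smartwatch $202.22: electronic goods → 8.25% → $16.68315
Hard cider (6-pack) $13.50: beer, wine and spirits, buyer-exempt → 0% → $0.00
Sparkling wine $30.48: beer, wine and spirits, buyer-exempt → 0% → $0.00
Greeting card $5.69: general merchandise → 10% → $0.569
Noise-cancelling headphones $334.10: electronic goods → 8.25% → $27.56325
27" monitor $596.60: electronic goods → 8.25% → $49.2195
Subtotal = $1459.80; unrounded tax = $108.22915 → $108.23; total due = $1568.03

$1568.03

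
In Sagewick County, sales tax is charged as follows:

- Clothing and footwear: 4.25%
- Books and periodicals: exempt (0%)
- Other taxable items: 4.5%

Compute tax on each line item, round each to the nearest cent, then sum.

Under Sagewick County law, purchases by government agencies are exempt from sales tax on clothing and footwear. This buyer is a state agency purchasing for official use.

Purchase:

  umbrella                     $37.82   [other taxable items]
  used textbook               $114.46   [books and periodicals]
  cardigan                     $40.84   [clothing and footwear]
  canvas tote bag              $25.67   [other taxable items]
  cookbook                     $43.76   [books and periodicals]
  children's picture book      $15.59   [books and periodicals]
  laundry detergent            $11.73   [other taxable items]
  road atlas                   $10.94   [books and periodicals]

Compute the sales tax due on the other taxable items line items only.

Umbrella $37.82: other taxable items → 4.5% → $1.70
Canvas tote bag $25.67: other taxable items → 4.5% → $1.16
Laundry detergent $11.73: other taxable items → 4.5% → $0.53
Tax on other taxable items = $1.70 + $1.16 + $0.53 = $3.39

$3.39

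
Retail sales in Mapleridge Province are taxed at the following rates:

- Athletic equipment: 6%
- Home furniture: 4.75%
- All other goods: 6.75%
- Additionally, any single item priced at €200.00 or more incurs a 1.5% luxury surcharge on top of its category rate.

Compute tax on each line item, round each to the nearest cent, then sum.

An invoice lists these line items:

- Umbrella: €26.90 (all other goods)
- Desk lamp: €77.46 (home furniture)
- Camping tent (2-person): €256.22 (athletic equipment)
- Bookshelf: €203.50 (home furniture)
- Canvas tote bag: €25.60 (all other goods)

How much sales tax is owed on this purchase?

€39.17

Umbrella €26.90: all other goods → 6.75% → €1.82
Desk lamp €77.46: home furniture → 4.75% → €3.68
Camping tent (2-person) €256.22: athletic equipment → 6% + 1.5% surcharge = 7.5% → €19.22
Bookshelf €203.50: home furniture → 4.75% + 1.5% surcharge = 6.25% → €12.72
Canvas tote bag €25.60: all other goods → 6.75% → €1.73
Total tax = €1.82 + €3.68 + €19.22 + €12.72 + €1.73 = €39.17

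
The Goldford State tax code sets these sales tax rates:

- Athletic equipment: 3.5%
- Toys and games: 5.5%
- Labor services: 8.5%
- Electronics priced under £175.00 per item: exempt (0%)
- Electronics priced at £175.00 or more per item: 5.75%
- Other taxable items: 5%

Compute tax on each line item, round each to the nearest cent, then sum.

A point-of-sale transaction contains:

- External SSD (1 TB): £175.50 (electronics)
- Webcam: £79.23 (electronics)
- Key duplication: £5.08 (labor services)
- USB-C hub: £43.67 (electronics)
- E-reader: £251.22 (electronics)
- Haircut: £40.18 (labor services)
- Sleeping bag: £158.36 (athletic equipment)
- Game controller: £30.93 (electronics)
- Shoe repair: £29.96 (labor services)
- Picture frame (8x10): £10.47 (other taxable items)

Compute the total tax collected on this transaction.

External SSD (1 TB) £175.50: electronics, £175.00 or more → 5.75% → £10.09
Webcam £79.23: electronics, under £175.00 → 0% → £0.00
Key duplication £5.08: labor services → 8.5% → £0.43
USB-C hub £43.67: electronics, under £175.00 → 0% → £0.00
E-reader £251.22: electronics, £175.00 or more → 5.75% → £14.45
Haircut £40.18: labor services → 8.5% → £3.42
Sleeping bag £158.36: athletic equipment → 3.5% → £5.54
Game controller £30.93: electronics, under £175.00 → 0% → £0.00
Shoe repair £29.96: labor services → 8.5% → £2.55
Picture frame (8x10) £10.47: other taxable items → 5% → £0.52
Total tax = £10.09 + £0.43 + £14.45 + £3.42 + £5.54 + £2.55 + £0.52 = £37.00

£37.00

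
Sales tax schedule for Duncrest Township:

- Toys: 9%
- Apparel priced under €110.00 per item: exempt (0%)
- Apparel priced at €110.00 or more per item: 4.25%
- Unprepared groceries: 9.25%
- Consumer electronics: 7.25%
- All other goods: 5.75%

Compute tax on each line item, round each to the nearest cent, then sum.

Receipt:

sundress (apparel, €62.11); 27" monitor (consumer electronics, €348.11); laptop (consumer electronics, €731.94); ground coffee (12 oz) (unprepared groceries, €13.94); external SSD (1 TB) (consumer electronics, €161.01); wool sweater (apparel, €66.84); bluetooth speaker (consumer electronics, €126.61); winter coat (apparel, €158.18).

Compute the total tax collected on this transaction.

Sundress €62.11: apparel, under €110.00 → 0% → €0.00
27" monitor €348.11: consumer electronics → 7.25% → €25.24
Laptop €731.94: consumer electronics → 7.25% → €53.07
Ground coffee (12 oz) €13.94: unprepared groceries → 9.25% → €1.29
External SSD (1 TB) €161.01: consumer electronics → 7.25% → €11.67
Wool sweater €66.84: apparel, under €110.00 → 0% → €0.00
Bluetooth speaker €126.61: consumer electronics → 7.25% → €9.18
Winter coat €158.18: apparel, €110.00 or more → 4.25% → €6.72
Total tax = €25.24 + €53.07 + €1.29 + €11.67 + €9.18 + €6.72 = €107.17

€107.17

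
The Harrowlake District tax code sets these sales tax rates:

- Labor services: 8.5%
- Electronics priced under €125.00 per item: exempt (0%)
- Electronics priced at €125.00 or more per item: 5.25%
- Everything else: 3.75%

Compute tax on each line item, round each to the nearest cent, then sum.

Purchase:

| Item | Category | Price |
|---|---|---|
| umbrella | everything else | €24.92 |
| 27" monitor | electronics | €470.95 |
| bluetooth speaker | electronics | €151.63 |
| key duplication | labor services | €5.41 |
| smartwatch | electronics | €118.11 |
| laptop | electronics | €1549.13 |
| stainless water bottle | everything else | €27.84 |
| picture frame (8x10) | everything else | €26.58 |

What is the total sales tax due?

€117.44

Umbrella €24.92: everything else → 3.75% → €0.93
27" monitor €470.95: electronics, €125.00 or more → 5.25% → €24.72
Bluetooth speaker €151.63: electronics, €125.00 or more → 5.25% → €7.96
Key duplication €5.41: labor services → 8.5% → €0.46
Smartwatch €118.11: electronics, under €125.00 → 0% → €0.00
Laptop €1549.13: electronics, €125.00 or more → 5.25% → €81.33
Stainless water bottle €27.84: everything else → 3.75% → €1.04
Picture frame (8x10) €26.58: everything else → 3.75% → €1.00
Total tax = €0.93 + €24.72 + €7.96 + €0.46 + €81.33 + €1.04 + €1.00 = €117.44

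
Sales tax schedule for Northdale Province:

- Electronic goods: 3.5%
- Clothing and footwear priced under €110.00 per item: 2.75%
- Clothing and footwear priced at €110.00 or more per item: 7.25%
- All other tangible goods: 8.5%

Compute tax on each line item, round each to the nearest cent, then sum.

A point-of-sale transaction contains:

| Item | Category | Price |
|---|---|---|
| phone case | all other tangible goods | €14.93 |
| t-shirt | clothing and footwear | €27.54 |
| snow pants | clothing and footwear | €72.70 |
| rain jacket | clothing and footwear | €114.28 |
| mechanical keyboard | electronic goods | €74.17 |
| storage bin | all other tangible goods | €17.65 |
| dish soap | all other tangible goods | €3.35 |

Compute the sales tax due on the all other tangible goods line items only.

Phone case €14.93: all other tangible goods → 8.5% → €1.27
Storage bin €17.65: all other tangible goods → 8.5% → €1.50
Dish soap €3.35: all other tangible goods → 8.5% → €0.28
Tax on all other tangible goods = €1.27 + €1.50 + €0.28 = €3.05

€3.05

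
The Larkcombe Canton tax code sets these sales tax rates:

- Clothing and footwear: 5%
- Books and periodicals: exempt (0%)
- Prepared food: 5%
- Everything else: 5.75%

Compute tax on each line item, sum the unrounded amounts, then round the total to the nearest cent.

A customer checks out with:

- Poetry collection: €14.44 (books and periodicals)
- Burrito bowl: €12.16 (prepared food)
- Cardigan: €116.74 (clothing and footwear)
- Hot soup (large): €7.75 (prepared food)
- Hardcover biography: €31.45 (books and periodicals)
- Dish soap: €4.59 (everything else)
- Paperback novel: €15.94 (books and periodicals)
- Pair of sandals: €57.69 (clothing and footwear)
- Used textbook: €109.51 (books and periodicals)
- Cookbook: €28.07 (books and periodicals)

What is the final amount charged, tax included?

€408.32

Poetry collection €14.44: books and periodicals → 0% → €0.00
Burrito bowl €12.16: prepared food → 5% → €0.608
Cardigan €116.74: clothing and footwear → 5% → €5.837
Hot soup (large) €7.75: prepared food → 5% → €0.3875
Hardcover biography €31.45: books and periodicals → 0% → €0.00
Dish soap €4.59: everything else → 5.75% → €0.263925
Paperback novel €15.94: books and periodicals → 0% → €0.00
Pair of sandals €57.69: clothing and footwear → 5% → €2.8845
Used textbook €109.51: books and periodicals → 0% → €0.00
Cookbook €28.07: books and periodicals → 0% → €0.00
Subtotal = €398.34; unrounded tax = €9.980925 → €9.98; total due = €408.32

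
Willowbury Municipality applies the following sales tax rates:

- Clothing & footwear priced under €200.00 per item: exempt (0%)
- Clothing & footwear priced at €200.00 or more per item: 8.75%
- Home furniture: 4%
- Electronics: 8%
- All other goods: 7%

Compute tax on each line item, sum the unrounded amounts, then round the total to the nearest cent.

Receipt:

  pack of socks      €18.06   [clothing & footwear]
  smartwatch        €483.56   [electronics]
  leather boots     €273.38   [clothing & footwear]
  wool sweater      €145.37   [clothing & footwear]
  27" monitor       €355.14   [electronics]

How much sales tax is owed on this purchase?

Pack of socks €18.06: clothing & footwear, under €200.00 → 0% → €0.00
Smartwatch €483.56: electronics → 8% → €38.6848
Leather boots €273.38: clothing & footwear, €200.00 or more → 8.75% → €23.92075
Wool sweater €145.37: clothing & footwear, under €200.00 → 0% → €0.00
27" monitor €355.14: electronics → 8% → €28.4112
Unrounded tax sum = €91.01675 → €91.02

€91.02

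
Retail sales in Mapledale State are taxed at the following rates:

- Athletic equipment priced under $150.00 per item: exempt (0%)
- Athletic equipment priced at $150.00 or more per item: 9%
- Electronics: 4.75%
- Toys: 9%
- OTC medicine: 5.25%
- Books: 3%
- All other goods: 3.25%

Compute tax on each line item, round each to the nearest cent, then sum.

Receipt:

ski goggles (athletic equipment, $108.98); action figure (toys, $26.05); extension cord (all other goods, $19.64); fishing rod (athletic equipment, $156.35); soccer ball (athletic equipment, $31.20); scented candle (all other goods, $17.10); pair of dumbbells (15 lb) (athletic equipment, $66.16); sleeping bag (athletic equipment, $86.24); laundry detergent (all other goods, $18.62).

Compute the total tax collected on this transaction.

$18.22

Ski goggles $108.98: athletic equipment, under $150.00 → 0% → $0.00
Action figure $26.05: toys → 9% → $2.34
Extension cord $19.64: all other goods → 3.25% → $0.64
Fishing rod $156.35: athletic equipment, $150.00 or more → 9% → $14.07
Soccer ball $31.20: athletic equipment, under $150.00 → 0% → $0.00
Scented candle $17.10: all other goods → 3.25% → $0.56
Pair of dumbbells (15 lb) $66.16: athletic equipment, under $150.00 → 0% → $0.00
Sleeping bag $86.24: athletic equipment, under $150.00 → 0% → $0.00
Laundry detergent $18.62: all other goods → 3.25% → $0.61
Total tax = $2.34 + $0.64 + $14.07 + $0.56 + $0.61 = $18.22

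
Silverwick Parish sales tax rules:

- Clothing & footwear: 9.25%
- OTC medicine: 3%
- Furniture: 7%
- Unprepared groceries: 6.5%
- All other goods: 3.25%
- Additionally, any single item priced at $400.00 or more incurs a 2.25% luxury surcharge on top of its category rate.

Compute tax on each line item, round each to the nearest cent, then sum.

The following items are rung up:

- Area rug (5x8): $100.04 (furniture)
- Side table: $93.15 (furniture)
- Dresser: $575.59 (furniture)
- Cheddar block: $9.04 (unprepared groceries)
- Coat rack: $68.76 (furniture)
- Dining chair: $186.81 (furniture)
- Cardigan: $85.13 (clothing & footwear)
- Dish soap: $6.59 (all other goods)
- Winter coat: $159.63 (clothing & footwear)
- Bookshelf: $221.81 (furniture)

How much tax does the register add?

$123.62

Area rug (5x8) $100.04: furniture → 7% → $7.00
Side table $93.15: furniture → 7% → $6.52
Dresser $575.59: furniture → 7% + 2.25% surcharge = 9.25% → $53.24
Cheddar block $9.04: unprepared groceries → 6.5% → $0.59
Coat rack $68.76: furniture → 7% → $4.81
Dining chair $186.81: furniture → 7% → $13.08
Cardigan $85.13: clothing & footwear → 9.25% → $7.87
Dish soap $6.59: all other goods → 3.25% → $0.21
Winter coat $159.63: clothing & footwear → 9.25% → $14.77
Bookshelf $221.81: furniture → 7% → $15.53
Total tax = $7.00 + $6.52 + $53.24 + $0.59 + $4.81 + $13.08 + $7.87 + $0.21 + $14.77 + $15.53 = $123.62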